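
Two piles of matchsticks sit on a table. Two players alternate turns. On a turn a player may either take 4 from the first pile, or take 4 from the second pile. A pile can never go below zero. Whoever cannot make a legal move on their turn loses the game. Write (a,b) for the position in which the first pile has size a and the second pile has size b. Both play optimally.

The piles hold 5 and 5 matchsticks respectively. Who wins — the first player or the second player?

Work bottom-up. With no move the player to move loses. Otherwise the position is W if at least one move leads to an L position for the opponent, and L if every move leads to a W.
No move ever increases a pile, so every position that can arise here has a ≤ 5 and b ≤ 5; it is enough to label the cells with 0 ≤ a ≤ 5 and 0 ≤ b ≤ 5.
Every move lowers a or b (never raises either), so fill the grid row by row in increasing a, and left to right within a row: each cell's successors are then already labelled.
      b=0  b=1  b=2  b=3  b=4  b=5
a=0:    L    L    L    L    W    W
a=1:    L    L    L    L    W    W
a=2:    L    L    L    L    W    W
a=3:    L    L    L    L    W    W
a=4:    W    W    W    W    L    L
a=5:    W    W    W    W    L    L
Cells with no legal move (terminal, hence L): (0,0), (0,1), (0,2), (0,3), (1,0), (1,1), (1,2), (1,3), (2,0), (2,1), (2,2), (2,3), (3,0), (3,1), (3,2), (3,3).
The remaining L cells, each justified by listing all of its moves:
(4,4): →(0,4)(W), (4,0)(W) — all W, so L
(4,5): →(0,5)(W), (4,1)(W) — all W, so L
(5,4): →(1,4)(W), (5,0)(W) — all W, so L
(5,5): →(1,5)(W), (5,1)(W) — all W, so L
Every other cell has at least one move into one of the L cells above, so it is W.
Every move from (5,5) reaches a W position, so the mover loses.

The second player wins.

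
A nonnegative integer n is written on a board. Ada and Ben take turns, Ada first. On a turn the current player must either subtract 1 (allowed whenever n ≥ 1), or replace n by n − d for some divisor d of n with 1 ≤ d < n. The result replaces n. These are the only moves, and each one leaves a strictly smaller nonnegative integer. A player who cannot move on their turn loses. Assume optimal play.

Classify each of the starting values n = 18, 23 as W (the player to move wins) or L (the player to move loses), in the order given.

18: W, 23: L

Work bottom-up. With no move the player to move loses. Otherwise the position is W if at least one move leads to an L position for the opponent, and L if every move leads to a W.
n=0: no move → L
n=1: →0(L), so W
n=2: →1(W) only, which is W, so L
n=3: →2(L), so W
n=4: →2(L), so W
n=5: →4(W) only, which is W, so L
n=6: →5(L), so W
n=7: →6(W) only, which is W, so L
n=8: →7(L), so W
n=9: →6(W), 8(W) — all W, so L
n=10: →5(L), so W
n=11: →10(W) only, which is W, so L
n=12: →9(L), so W
n=13: →12(W) only, which is W, so L
n=14: →7(L), so W
n=15: →10(W), 12(W), 14(W) — all W, so L
n=16: →15(L), so W
n=17: →16(W) only, which is W, so L
n=18: →9(L), so W
n=19: →18(W) only, which is W, so L
n=20: →15(L), so W
n=21: →14(W), 18(W), 20(W) — all W, so L
n=22: →11(L), so W
n=23: →22(W) only, which is W, so L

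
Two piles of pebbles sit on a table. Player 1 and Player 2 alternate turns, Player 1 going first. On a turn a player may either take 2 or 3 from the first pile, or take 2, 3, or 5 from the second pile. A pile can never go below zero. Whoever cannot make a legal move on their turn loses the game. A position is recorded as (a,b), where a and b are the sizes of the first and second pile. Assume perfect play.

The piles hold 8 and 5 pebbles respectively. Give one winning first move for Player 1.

Move to (8,3).

Work bottom-up. With no move the player to move loses. Otherwise the position is W if at least one move leads to an L position for the opponent, and L if every move leads to a W.
No move ever increases a pile, so every position that can arise here has a ≤ 8 and b ≤ 5; it is enough to label the cells with 0 ≤ a ≤ 8 and 0 ≤ b ≤ 5.
Every move lowers a or b (never raises either), so fill the grid row by row in increasing a, and left to right within a row: each cell's successors are then already labelled.
      b=0  b=1  b=2  b=3  b=4  b=5
a=0:    L    L    W    W    W    W
a=1:    L    L    W    W    W    W
a=2:    W    W    L    L    W    W
a=3:    W    W    L    L    W    W
a=4:    W    W    W    W    L    L
a=5:    L    L    W    W    W    W
a=6:    L    L    W    W    W    W
a=7:    W    W    L    L    W    W
a=8:    W    W    L    L    W    W
Cells with no legal move (terminal, hence L): (0,0), (0,1), (1,0), (1,1).
The remaining L cells, each justified by listing all of its moves:
(2,2): →(0,2)(W), (2,0)(W) — all W, so L
(2,3): →(0,3)(W), (2,1)(W), (2,0)(W) — all W, so L
(3,2): →(1,2)(W), (0,2)(W), (3,0)(W) — all W, so L
(3,3): →(1,3)(W), (0,3)(W), (3,1)(W), (3,0)(W) — all W, so L
(4,4): →(2,4)(W), (1,4)(W), (4,2)(W), (4,1)(W) — all W, so L
(4,5): →(2,5)(W), (1,5)(W), (4,3)(W), (4,2)(W), (4,0)(W) — all W, so L
(5,0): →(3,0)(W), (2,0)(W) — all W, so L
(5,1): →(3,1)(W), (2,1)(W) — all W, so L
(6,0): →(4,0)(W), (3,0)(W) — all W, so L
(6,1): →(4,1)(W), (3,1)(W) — all W, so L
(7,2): →(5,2)(W), (4,2)(W), (7,0)(W) — all W, so L
(7,3): →(5,3)(W), (4,3)(W), (7,1)(W), (7,0)(W) — all W, so L
(8,2): →(6,2)(W), (5,2)(W), (8,0)(W) — all W, so L
(8,3): →(6,3)(W), (5,3)(W), (8,1)(W), (8,0)(W) — all W, so L
Every other cell has at least one move into one of the L cells above, so it is W.
From (8,5), the L positions reachable in one move are: (8,3), (8,2). Any move reaching one of these is winning.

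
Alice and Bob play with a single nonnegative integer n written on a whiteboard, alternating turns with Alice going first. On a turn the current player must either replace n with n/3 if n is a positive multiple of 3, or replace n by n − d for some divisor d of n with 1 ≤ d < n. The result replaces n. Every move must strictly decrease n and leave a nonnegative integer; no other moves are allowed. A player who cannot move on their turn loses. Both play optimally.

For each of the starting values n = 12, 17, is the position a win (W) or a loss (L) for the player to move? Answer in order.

12: W, 17: L

Label each position W (a win for the player to move) or L (a loss). A position with no legal move is L; any other position is W exactly when some move reaches an L, and L when every move reaches a W.
n=0: no move → L
n=1: no move → L
n=2: reaches L-position 1 → W
n=3: reaches L-position 1 → W
n=4: only reaches 2(W), 3(W), all W → L
n=5: reaches L-position 4 → W
n=6: reaches L-position 4 → W
n=7: only reaches 6(W), which is W → L
n=8: reaches L-position 4 → W
n=9: only reaches 3(W), 6(W), 8(W), all W → L
n=10: reaches L-position 9 → W
n=11: only reaches 10(W), which is W → L
n=12: reaches L-position 4 → W
n=13: only reaches 12(W), which is W → L
n=14: reaches L-position 7 → W
n=15: only reaches 5(W), 10(W), 12(W), 14(W), all W → L
n=16: reaches L-position 15 → W
n=17: only reaches 16(W), which is W → L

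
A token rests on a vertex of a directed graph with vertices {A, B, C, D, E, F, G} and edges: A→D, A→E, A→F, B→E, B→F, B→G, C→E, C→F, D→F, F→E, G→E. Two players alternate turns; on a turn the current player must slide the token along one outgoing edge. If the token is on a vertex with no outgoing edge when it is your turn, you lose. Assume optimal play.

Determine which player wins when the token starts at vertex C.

The first player wins.

Positions with no move are L. A position that does have a move is losing for the player to move precisely when every available move leads to a winning position for the opponent. Fill in the labels:
Every edge goes from a vertex to one that appears earlier in the order E, F, G, D, B, C, A, so processing vertices in that order labels each vertex after all of its successors.
E: no outgoing edge → L
F: →E(L), so W
G: →E(L), so W
D: →F(W) only, which is W, so L
B: →E(L), so W
C: →E(L), so W
A: →D(L), so W
From C the player to move can move to E, reaching an L position.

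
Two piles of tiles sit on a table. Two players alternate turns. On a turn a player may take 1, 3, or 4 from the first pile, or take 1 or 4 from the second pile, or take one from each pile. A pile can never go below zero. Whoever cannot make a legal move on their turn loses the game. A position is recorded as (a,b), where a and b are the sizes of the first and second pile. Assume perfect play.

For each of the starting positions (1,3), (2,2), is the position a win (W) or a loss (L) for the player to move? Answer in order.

(1,3): W, (2,2): L

Compute win/loss labels from the base case upward. A position with no move is L. Any other position is W if it can reach an L in one move, else L.
No move ever increases a pile, so every position that can arise here has a ≤ 2 and b ≤ 3; it is enough to label the cells with 0 ≤ a ≤ 2 and 0 ≤ b ≤ 3.
Every move lowers a or b (never raises either), so fill the grid row by row in increasing a, and left to right within a row: each cell's successors are then already labelled.
      b=0  b=1  b=2  b=3
a=0:    L    W    L    W
a=1:    W    W    W    W
a=2:    L    W    L    W
Cells with no legal move (terminal, hence L): (0,0).
The remaining L cells, each justified by listing all of its moves:
(0,2): the only move is to (0,1)(W), a W ⇒ L
(2,0): the only move is to (1,0)(W), a W ⇒ L
(2,2): moves to (1,2)(W), (2,1)(W), (1,1)(W); every one is W ⇒ L
Every other cell has at least one move into one of the L cells above, so it is W.
(1,3): the move to (0,2) reaches an L cell, so W
(2,2): one of the L cells justified above, so L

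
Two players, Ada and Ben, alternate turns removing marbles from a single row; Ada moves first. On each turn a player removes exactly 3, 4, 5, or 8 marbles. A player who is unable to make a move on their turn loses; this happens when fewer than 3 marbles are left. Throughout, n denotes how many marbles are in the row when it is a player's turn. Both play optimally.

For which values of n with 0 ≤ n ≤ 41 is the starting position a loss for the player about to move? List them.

Positions with no move are L. A position that does have a move is losing for the player to move precisely when every available move leads to a winning position for the opponent. Fill in the labels:
n=0: no move → L
n=1: no move → L
n=2: no move → L
n=3: reaches L-position 0 → W
n=4: reaches L-position 1 → W
n=5: reaches L-position 2 → W
n=6: reaches L-position 2 → W
n=7: reaches L-position 2 → W
n=8: reaches L-position 0 → W
n=9: reaches L-position 1 → W
n=10: reaches L-position 2 → W
n=11: only reaches 8(W), 7(W), 6(W), 3(W), all W → L
n=12: only reaches 9(W), 8(W), 7(W), 4(W), all W → L
n=13: only reaches 10(W), 9(W), 8(W), 5(W), all W → L
n=14: reaches L-position 11 → W
n=15: reaches L-position 12 → W
n=16: reaches L-position 13 → W
n=17: reaches L-position 13 → W
n=18: reaches L-position 13 → W
n=19: reaches L-position 11 → W
n=20: reaches L-position 12 → W
n=21: reaches L-position 13 → W
n=22: only reaches 19(W), 18(W), 17(W), 14(W), all W → L
n=23: only reaches 20(W), 19(W), 18(W), 15(W), all W → L
n=24: only reaches 21(W), 20(W), 19(W), 16(W), all W → L
n=25: reaches L-position 22 → W
n=26: reaches L-position 23 → W
n=27: reaches L-position 24 → W
n=28: reaches L-position 24 → W
n=29: reaches L-position 24 → W
n=30: reaches L-position 22 → W
n=31: reaches L-position 23 → W
n=32: reaches L-position 24 → W
n=33: only reaches 30(W), 29(W), 28(W), 25(W), all W → L
n=34: only reaches 31(W), 30(W), 29(W), 26(W), all W → L
n=35: only reaches 32(W), 31(W), 30(W), 27(W), all W → L
n=36: reaches L-position 33 → W
n=37: reaches L-position 34 → W
n=38: reaches L-position 35 → W
n=39: reaches L-position 35 → W
n=40: reaches L-position 35 → W
n=41: reaches L-position 33 → W
Reading off the rows marked L gives the requested list; there are 12 such values of n.

0, 1, 2, 11, 12, 13, 22, 23, 24, 33, 34, 35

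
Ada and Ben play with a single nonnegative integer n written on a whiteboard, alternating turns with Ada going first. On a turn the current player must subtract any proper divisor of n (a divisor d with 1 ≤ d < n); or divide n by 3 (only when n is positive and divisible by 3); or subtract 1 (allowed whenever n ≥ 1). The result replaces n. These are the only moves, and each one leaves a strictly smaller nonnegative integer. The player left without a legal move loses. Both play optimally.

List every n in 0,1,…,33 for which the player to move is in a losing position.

0, 2, 5, 7, 9, 11, 13, 16, 19, 23, 25, 28, 31

Classify positions by backward induction: terminal positions (no move available) are L. From any other position, the mover wins iff some move reaches an L.
n=0: no move → L
n=1: W (go to 0, an L position)
n=2: L (sole option 1(W) is W)
n=3: W (go to 2, an L position)
n=4: W (go to 2, an L position)
n=5: L (sole option 4(W) is W)
n=6: W (go to 2, an L position)
n=7: L (sole option 6(W) is W)
n=8: W (go to 7, an L position)
n=9: L (options 3(W), 6(W), 8(W) are all W)
n=10: W (go to 5, an L position)
n=11: L (sole option 10(W) is W)
n=12: W (go to 9, an L position)
n=13: L (sole option 12(W) is W)
n=14: W (go to 7, an L position)
n=15: W (go to 5, an L position)
n=16: L (options 8(W), 12(W), 14(W), 15(W) are all W)
n=17: W (go to 16, an L position)
n=18: W (go to 9, an L position)
n=19: L (sole option 18(W) is W)
n=20: W (go to 16, an L position)
n=21: W (go to 7, an L position)
n=22: W (go to 11, an L position)
n=23: L (sole option 22(W) is W)
n=24: W (go to 16, an L position)
n=25: L (options 20(W), 24(W) are all W)
n=26: W (go to 13, an L position)
n=27: W (go to 9, an L position)
n=28: L (options 14(W), 21(W), 24(W), 26(W), 27(W) are all W)
n=29: W (go to 28, an L position)
n=30: W (go to 25, an L position)
n=31: L (sole option 30(W) is W)
n=32: W (go to 16, an L position)
n=33: W (go to 11, an L position)
Reading off the rows marked L gives the requested list; there are 13 such values of n.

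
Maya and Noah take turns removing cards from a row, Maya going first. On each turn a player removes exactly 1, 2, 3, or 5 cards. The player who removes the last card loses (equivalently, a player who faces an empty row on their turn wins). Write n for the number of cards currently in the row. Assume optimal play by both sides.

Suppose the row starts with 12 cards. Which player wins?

Work bottom-up. With no move the player to move wins. Otherwise the position is W if at least one move leads to an L position for the opponent, and L if every move leads to a W.
n=0: no move; the opponent has just taken the last card and therefore loses → W
n=1: the only move is to 0(W), a W ⇒ L
n=2: can move to 1, which is L ⇒ W
n=3: can move to 1, which is L ⇒ W
n=4: can move to 1, which is L ⇒ W
n=5: moves to 4(W), 3(W), 2(W), 0(W); every one is W ⇒ L
n=6: can move to 5, which is L ⇒ W
n=7: can move to 5, which is L ⇒ W
n=8: can move to 5, which is L ⇒ W
n=9: moves to 8(W), 7(W), 6(W), 4(W); every one is W ⇒ L
n=10: can move to 9, which is L ⇒ W
n=11: can move to 9, which is L ⇒ W
n=12: can move to 9, which is L ⇒ W
The starting position 12 is W: Maya should remove 3, leaving 9, handing over an L position.

Maya wins.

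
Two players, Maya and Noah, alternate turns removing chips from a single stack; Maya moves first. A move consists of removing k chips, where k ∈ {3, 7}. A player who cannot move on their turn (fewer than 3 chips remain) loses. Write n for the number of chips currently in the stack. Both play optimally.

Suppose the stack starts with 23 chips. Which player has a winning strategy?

Maya wins.

Build the W/L table. Terminal = L. A non-terminal position is W if it has a move to some L; otherwise it is L.
n=0: no move → L
n=1: no move → L
n=2: no move → L
n=3: →0(L), so W
n=4: →1(L), so W
n=5: →2(L), so W
n=6: →3(W) only, which is W, so L
n=7: →0(L), so W
n=8: →1(L), so W
n=9: →6(L), so W
n=10: →7(W), 3(W) — all W, so L
n=11: →8(W), 4(W) — all W, so L
n=12: →9(W), 5(W) — all W, so L
n=13: →10(L), so W
n=14: →11(L), so W
n=15: →12(L), so W
n=16: →13(W), 9(W) — all W, so L
n=17: →10(L), so W
n=18: →11(L), so W
n=19: →16(L), so W
n=20: →17(W), 13(W) — all W, so L
n=21: →18(W), 14(W) — all W, so L
n=22: →19(W), 15(W) — all W, so L
n=23: →20(L), so W
The starting position 23 is W: Maya should remove 3, leaving 20, handing over an L position.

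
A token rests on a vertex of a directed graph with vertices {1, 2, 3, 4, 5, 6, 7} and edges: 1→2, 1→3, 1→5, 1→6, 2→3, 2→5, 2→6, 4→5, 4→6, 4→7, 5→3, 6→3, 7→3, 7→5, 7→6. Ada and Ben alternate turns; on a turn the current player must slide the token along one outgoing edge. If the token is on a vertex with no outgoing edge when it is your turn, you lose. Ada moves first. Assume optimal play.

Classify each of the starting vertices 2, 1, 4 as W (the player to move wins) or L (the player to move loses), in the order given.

2: W, 1: W, 4: L

Build the W/L table. Terminal = L. A non-terminal position is W if it has a move to some L; otherwise it is L.
Every edge goes from a vertex to one that appears earlier in the order 3, 6, 5, 7, 2, 1, 4, so processing vertices in that order labels each vertex after all of its successors.
3: no outgoing edge → L
6: reaches L-position 3 → W
5: reaches L-position 3 → W
7: reaches L-position 3 → W
2: reaches L-position 3 → W
1: reaches L-position 3 → W
4: only reaches 7(W), 5(W), 6(W), all W → L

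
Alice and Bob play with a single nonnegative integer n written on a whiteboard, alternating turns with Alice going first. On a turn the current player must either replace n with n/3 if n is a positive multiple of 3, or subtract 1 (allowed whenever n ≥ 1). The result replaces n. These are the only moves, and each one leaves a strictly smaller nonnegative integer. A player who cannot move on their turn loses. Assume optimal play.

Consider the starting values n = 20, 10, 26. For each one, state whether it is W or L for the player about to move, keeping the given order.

20: W, 10: W, 26: L

Label each position W (a win for the player to move) or L (a loss). A position with no legal move is L; any other position is W exactly when some move reaches an L, and L when every move reaches a W.
n=0: no move → L
n=1: can move to 0, which is L ⇒ W
n=2: the only move is to 1(W), a W ⇒ L
n=3: can move to 2, which is L ⇒ W
n=4: the only move is to 3(W), a W ⇒ L
n=5: can move to 4, which is L ⇒ W
n=6: can move to 2, which is L ⇒ W
n=7: the only move is to 6(W), a W ⇒ L
n=8: can move to 7, which is L ⇒ W
n=9: moves to 3(W), 8(W); every one is W ⇒ L
n=10: can move to 9, which is L ⇒ W
n=11: the only move is to 10(W), a W ⇒ L
n=12: can move to 4, which is L ⇒ W
n=13: the only move is to 12(W), a W ⇒ L
n=14: can move to 13, which is L ⇒ W
n=15: moves to 5(W), 14(W); every one is W ⇒ L
n=16: can move to 15, which is L ⇒ W
n=17: the only move is to 16(W), a W ⇒ L
n=18: can move to 17, which is L ⇒ W
n=19: the only move is to 18(W), a W ⇒ L
n=20: can move to 19, which is L ⇒ W
n=21: can move to 7, which is L ⇒ W
n=22: the only move is to 21(W), a W ⇒ L
n=23: can move to 22, which is L ⇒ W
n=24: moves to 8(W), 23(W); every one is W ⇒ L
n=25: can move to 24, which is L ⇒ W
n=26: the only move is to 25(W), a W ⇒ L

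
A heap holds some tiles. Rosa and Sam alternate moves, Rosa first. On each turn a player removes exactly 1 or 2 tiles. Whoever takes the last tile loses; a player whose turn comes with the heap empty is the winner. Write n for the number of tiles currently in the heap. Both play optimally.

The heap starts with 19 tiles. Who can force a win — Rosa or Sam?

Label each position W (a win for the player to move) or L (a loss). A position with no legal move is W; any other position is W exactly when some move reaches an L, and L when every move reaches a W.
n=0: no move; the opponent has just taken the last tile and therefore loses → W
n=1: →0(W) only, which is W, so L
n=2: →1(L), so W
n=3: →1(L), so W
n=4: →3(W), 2(W) — all W, so L
n=5: →4(L), so W
n=6: →4(L), so W
n=7: →6(W), 5(W) — all W, so L
n=8: →7(L), so W
n=9: →7(L), so W
n=10: →9(W), 8(W) — all W, so L
n=11: →10(L), so W
n=12: →10(L), so W
n=13: →12(W), 11(W) — all W, so L
n=14: →13(L), so W
n=15: →13(L), so W
n=16: →15(W), 14(W) — all W, so L
n=17: →16(L), so W
n=18: →16(L), so W
n=19: →18(W), 17(W) — all W, so L
The starting position 19 is L: whatever Rosa does, the opponent receives a W position.

Sam wins.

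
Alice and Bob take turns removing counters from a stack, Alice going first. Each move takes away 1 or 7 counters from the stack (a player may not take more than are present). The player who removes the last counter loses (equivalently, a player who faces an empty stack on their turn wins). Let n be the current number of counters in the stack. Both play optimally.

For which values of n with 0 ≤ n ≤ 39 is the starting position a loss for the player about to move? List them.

1, 3, 5, 7, 9, 11, 13, 15, 17, 19, 21, 23, 25, 27, 29, 31, 33, 35, 37, 39

Build the W/L table. Terminal = W. A non-terminal position is W if it has a move to some L; otherwise it is L.
n=0: no move; the opponent has just taken the last counter and therefore loses → W
n=1: the only move is to 0(W), a W ⇒ L
n=2: can move to 1, which is L ⇒ W
n=3: the only move is to 2(W), a W ⇒ L
n=4: can move to 3, which is L ⇒ W
n=5: the only move is to 4(W), a W ⇒ L
n=6: can move to 5, which is L ⇒ W
n=7: moves to 6(W), 0(W); every one is W ⇒ L
n=8: can move to 7, which is L ⇒ W
n=9: moves to 8(W), 2(W); every one is W ⇒ L
n=10: can move to 9, which is L ⇒ W
n=11: moves to 10(W), 4(W); every one is W ⇒ L
n=12: can move to 11, which is L ⇒ W
n=13: moves to 12(W), 6(W); every one is W ⇒ L
n=14: can move to 13, which is L ⇒ W
n=15: moves to 14(W), 8(W); every one is W ⇒ L
n=16: can move to 15, which is L ⇒ W
n=17: moves to 16(W), 10(W); every one is W ⇒ L
n=18: can move to 17, which is L ⇒ W
n=19: moves to 18(W), 12(W); every one is W ⇒ L
n=20: can move to 19, which is L ⇒ W
n=21: moves to 20(W), 14(W); every one is W ⇒ L
n=22: can move to 21, which is L ⇒ W
n=23: moves to 22(W), 16(W); every one is W ⇒ L
n=24: can move to 23, which is L ⇒ W
n=25: moves to 24(W), 18(W); every one is W ⇒ L
n=26: can move to 25, which is L ⇒ W
n=27: moves to 26(W), 20(W); every one is W ⇒ L
n=28: can move to 27, which is L ⇒ W
n=29: moves to 28(W), 22(W); every one is W ⇒ L
n=30: can move to 29, which is L ⇒ W
n=31: moves to 30(W), 24(W); every one is W ⇒ L
n=32: can move to 31, which is L ⇒ W
n=33: moves to 32(W), 26(W); every one is W ⇒ L
n=34: can move to 33, which is L ⇒ W
n=35: moves to 34(W), 28(W); every one is W ⇒ L
n=36: can move to 35, which is L ⇒ W
n=37: moves to 36(W), 30(W); every one is W ⇒ L
n=38: can move to 37, which is L ⇒ W
n=39: moves to 38(W), 32(W); every one is W ⇒ L
The losing starting values of n are exactly the entries labelled L in this table (20 of them).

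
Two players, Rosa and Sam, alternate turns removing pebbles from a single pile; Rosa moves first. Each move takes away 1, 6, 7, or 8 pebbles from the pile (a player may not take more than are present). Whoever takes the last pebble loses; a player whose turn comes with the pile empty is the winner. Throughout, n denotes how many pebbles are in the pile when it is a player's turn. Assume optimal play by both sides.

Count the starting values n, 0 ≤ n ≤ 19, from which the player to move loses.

Classify positions by backward induction: terminal positions (no move available) are W. From any other position, the mover wins iff some move reaches an L.
n=0: no move; the opponent has just taken the last pebble and therefore loses → W
n=1: L (sole option 0(W) is W)
n=2: W (go to 1, an L position)
n=3: L (sole option 2(W) is W)
n=4: W (go to 3, an L position)
n=5: L (sole option 4(W) is W)
n=6: W (go to 5, an L position)
n=7: W (go to 1, an L position)
n=8: W (go to 1, an L position)
n=9: W (go to 3, an L position)
n=10: W (go to 3, an L position)
n=11: W (go to 5, an L position)
n=12: W (go to 5, an L position)
n=13: W (go to 5, an L position)
n=14: L (options 13(W), 8(W), 7(W), 6(W) are all W)
n=15: W (go to 14, an L position)
n=16: L (options 15(W), 10(W), 9(W), 8(W) are all W)
n=17: W (go to 16, an L position)
n=18: L (options 17(W), 12(W), 11(W), 10(W) are all W)
n=19: W (go to 18, an L position)
L entries with 0 ≤ n ≤ 19: n = 1, 3, 5, 14, 16, 18; that makes 6.

6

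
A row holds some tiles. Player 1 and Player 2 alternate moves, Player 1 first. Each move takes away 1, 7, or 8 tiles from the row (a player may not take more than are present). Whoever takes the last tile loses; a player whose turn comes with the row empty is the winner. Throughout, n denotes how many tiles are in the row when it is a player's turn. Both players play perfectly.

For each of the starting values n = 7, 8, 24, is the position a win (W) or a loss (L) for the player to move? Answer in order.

7: L, 8: W, 24: W

Label each position W (a win for the player to move) or L (a loss). A position with no legal move is W; any other position is W exactly when some move reaches an L, and L when every move reaches a W.
n=0: no move; the opponent has just taken the last tile and therefore loses → W
n=1: →0(W) only, which is W, so L
n=2: →1(L), so W
n=3: →2(W) only, which is W, so L
n=4: →3(L), so W
n=5: →4(W) only, which is W, so L
n=6: →5(L), so W
n=7: →6(W), 0(W) — all W, so L
n=8: →7(L), so W
n=9: →1(L), so W
n=10: →3(L), so W
n=11: →3(L), so W
n=12: →5(L), so W
n=13: →5(L), so W
n=14: →7(L), so W
n=15: →7(L), so W
n=16: →15(W), 9(W), 8(W) — all W, so L
n=17: →16(L), so W
n=18: →17(W), 11(W), 10(W) — all W, so L
n=19: →18(L), so W
n=20: →19(W), 13(W), 12(W) — all W, so L
n=21: →20(L), so W
n=22: →21(W), 15(W), 14(W) — all W, so L
n=23: →22(L), so W
n=24: →16(L), so W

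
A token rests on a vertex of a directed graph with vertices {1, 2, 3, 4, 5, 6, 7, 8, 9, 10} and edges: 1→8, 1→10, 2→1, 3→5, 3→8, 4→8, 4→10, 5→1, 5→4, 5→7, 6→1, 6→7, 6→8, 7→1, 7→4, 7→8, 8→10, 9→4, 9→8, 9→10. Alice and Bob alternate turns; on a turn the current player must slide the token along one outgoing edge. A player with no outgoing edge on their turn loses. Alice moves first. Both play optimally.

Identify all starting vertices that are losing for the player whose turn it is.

2, 3, 7, 10

Build the W/L table. Terminal = L. A non-terminal position is W if it has a move to some L; otherwise it is L.
Every edge goes from a vertex to one that appears earlier in the order 10, 8, 4, 1, 7, 2, 6, 9, 5, 3, so processing vertices in that order labels each vertex after all of its successors.
10: no outgoing edge → L
8: W (go to 10, an L position)
4: W (go to 10, an L position)
1: W (go to 10, an L position)
7: L (options 1(W), 4(W), 8(W) are all W)
2: L (sole option 1(W) is W)
6: W (go to 7, an L position)
9: W (go to 10, an L position)
5: W (go to 7, an L position)
3: L (options 5(W), 8(W) are all W)
Reading off the rows marked L gives the requested list; there are 4 such vertices.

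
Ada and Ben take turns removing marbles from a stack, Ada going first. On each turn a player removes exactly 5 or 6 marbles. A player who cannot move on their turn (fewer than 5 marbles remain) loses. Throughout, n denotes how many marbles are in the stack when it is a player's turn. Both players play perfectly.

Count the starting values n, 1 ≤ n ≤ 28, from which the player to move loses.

Build the W/L table. Terminal = L. A non-terminal position is W if it has a move to some L; otherwise it is L.
n=0: no move → L
n=1: no move → L
n=2: no move → L
n=3: no move → L
n=4: no move → L
n=5: can move to 0, which is L ⇒ W
n=6: can move to 1, which is L ⇒ W
n=7: can move to 2, which is L ⇒ W
n=8: can move to 3, which is L ⇒ W
n=9: can move to 4, which is L ⇒ W
n=10: can move to 4, which is L ⇒ W
n=11: moves to 6(W), 5(W); every one is W ⇒ L
n=12: moves to 7(W), 6(W); every one is W ⇒ L
n=13: moves to 8(W), 7(W); every one is W ⇒ L
n=14: moves to 9(W), 8(W); every one is W ⇒ L
n=15: moves to 10(W), 9(W); every one is W ⇒ L
n=16: can move to 11, which is L ⇒ W
n=17: can move to 12, which is L ⇒ W
n=18: can move to 13, which is L ⇒ W
n=19: can move to 14, which is L ⇒ W
n=20: can move to 15, which is L ⇒ W
n=21: can move to 15, which is L ⇒ W
n=22: moves to 17(W), 16(W); every one is W ⇒ L
n=23: moves to 18(W), 17(W); every one is W ⇒ L
n=24: moves to 19(W), 18(W); every one is W ⇒ L
n=25: moves to 20(W), 19(W); every one is W ⇒ L
n=26: moves to 21(W), 20(W); every one is W ⇒ L
n=27: can move to 22, which is L ⇒ W
n=28: can move to 23, which is L ⇒ W
L entries with 1 ≤ n ≤ 28 (n=0 is outside the asked range and is not counted): n = 1, 2, 3, 4, 11, 12, 13, 14, 15, 22, 23, 24, 25, 26; that makes 14.

14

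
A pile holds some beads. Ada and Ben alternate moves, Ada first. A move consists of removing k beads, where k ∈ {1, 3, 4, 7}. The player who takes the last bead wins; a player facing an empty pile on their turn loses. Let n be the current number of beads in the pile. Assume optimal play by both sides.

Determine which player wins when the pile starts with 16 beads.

Ben wins.

Compute win/loss labels from the base case upward. A position with no move is L. Any other position is W if it can reach an L in one move, else L.
n=0: no move → L
n=1: can move to 0, which is L ⇒ W
n=2: the only move is to 1(W), a W ⇒ L
n=3: can move to 2, which is L ⇒ W
n=4: can move to 0, which is L ⇒ W
n=5: can move to 2, which is L ⇒ W
n=6: can move to 2, which is L ⇒ W
n=7: can move to 0, which is L ⇒ W
n=8: moves to 7(W), 5(W), 4(W), 1(W); every one is W ⇒ L
n=9: can move to 8, which is L ⇒ W
n=10: moves to 9(W), 7(W), 6(W), 3(W); every one is W ⇒ L
n=11: can move to 10, which is L ⇒ W
n=12: can move to 8, which is L ⇒ W
n=13: can move to 10, which is L ⇒ W
n=14: can move to 10, which is L ⇒ W
n=15: can move to 8, which is L ⇒ W
n=16: moves to 15(W), 13(W), 12(W), 9(W); every one is W ⇒ L
The starting position 16 is L: whatever Ada does, the opponent receives a W position.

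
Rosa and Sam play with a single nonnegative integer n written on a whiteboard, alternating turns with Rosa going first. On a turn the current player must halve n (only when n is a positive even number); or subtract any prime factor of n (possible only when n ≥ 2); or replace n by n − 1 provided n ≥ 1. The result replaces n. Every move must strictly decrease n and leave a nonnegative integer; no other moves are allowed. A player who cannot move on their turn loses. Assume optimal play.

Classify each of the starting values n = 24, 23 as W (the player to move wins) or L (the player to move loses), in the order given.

24: L, 23: W

Positions with no move are L. A position that does have a move is losing for the player to move precisely when every available move leads to a winning position for the opponent. Fill in the labels:
n=0: no move → L
n=1: can move to 0, which is L ⇒ W
n=2: can move to 0, which is L ⇒ W
n=3: can move to 0, which is L ⇒ W
n=4: moves to 2(W), 3(W); every one is W ⇒ L
n=5: can move to 0, which is L ⇒ W
n=6: can move to 4, which is L ⇒ W
n=7: can move to 0, which is L ⇒ W
n=8: can move to 4, which is L ⇒ W
n=9: moves to 6(W), 8(W); every one is W ⇒ L
n=10: can move to 9, which is L ⇒ W
n=11: can move to 0, which is L ⇒ W
n=12: can move to 9, which is L ⇒ W
n=13: can move to 0, which is L ⇒ W
n=14: moves to 7(W), 12(W), 13(W); every one is W ⇒ L
n=15: can move to 14, which is L ⇒ W
n=16: can move to 14, which is L ⇒ W
n=17: can move to 0, which is L ⇒ W
n=18: can move to 9, which is L ⇒ W
n=19: can move to 0, which is L ⇒ W
n=20: moves to 10(W), 15(W), 18(W), 19(W); every one is W ⇒ L
n=21: can move to 14, which is L ⇒ W
n=22: can move to 20, which is L ⇒ W
n=23: can move to 0, which is L ⇒ W
n=24: moves to 12(W), 21(W), 22(W), 23(W); every one is W ⇒ L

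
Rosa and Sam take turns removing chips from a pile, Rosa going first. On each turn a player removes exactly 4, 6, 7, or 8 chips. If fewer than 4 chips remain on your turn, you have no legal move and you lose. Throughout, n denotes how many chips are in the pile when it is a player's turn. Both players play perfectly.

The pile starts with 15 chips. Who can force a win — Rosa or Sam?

Compute win/loss labels from the base case upward. A position with no move is L. Any other position is W if it can reach an L in one move, else L.
n=0: no move → L
n=1: no move → L
n=2: no move → L
n=3: no move → L
n=4: can move to 0, which is L ⇒ W
n=5: can move to 1, which is L ⇒ W
n=6: can move to 2, which is L ⇒ W
n=7: can move to 3, which is L ⇒ W
n=8: can move to 2, which is L ⇒ W
n=9: can move to 3, which is L ⇒ W
n=10: can move to 3, which is L ⇒ W
n=11: can move to 3, which is L ⇒ W
n=12: moves to 8(W), 6(W), 5(W), 4(W); every one is W ⇒ L
n=13: moves to 9(W), 7(W), 6(W), 5(W); every one is W ⇒ L
n=14: moves to 10(W), 8(W), 7(W), 6(W); every one is W ⇒ L
n=15: moves to 11(W), 9(W), 8(W), 7(W); every one is W ⇒ L
The starting position 15 is L: whatever Rosa does, the opponent receives a W position.

Sam wins.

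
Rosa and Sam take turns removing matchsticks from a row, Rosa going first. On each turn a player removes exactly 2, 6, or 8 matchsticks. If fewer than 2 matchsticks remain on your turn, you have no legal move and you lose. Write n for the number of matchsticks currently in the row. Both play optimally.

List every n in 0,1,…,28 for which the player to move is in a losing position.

Classify positions by backward induction: terminal positions (no move available) are L. From any other position, the mover wins iff some move reaches an L.
n=0: no move → L
n=1: no move → L
n=2: →0(L), so W
n=3: →1(L), so W
n=4: →2(W) only, which is W, so L
n=5: →3(W) only, which is W, so L
n=6: →4(L), so W
n=7: →5(L), so W
n=8: →0(L), so W
n=9: →1(L), so W
n=10: →4(L), so W
n=11: →5(L), so W
n=12: →4(L), so W
n=13: →5(L), so W
n=14: →12(W), 8(W), 6(W) — all W, so L
n=15: →13(W), 9(W), 7(W) — all W, so L
n=16: →14(L), so W
n=17: →15(L), so W
n=18: →16(W), 12(W), 10(W) — all W, so L
n=19: →17(W), 13(W), 11(W) — all W, so L
n=20: →18(L), so W
n=21: →19(L), so W
n=22: →14(L), so W
n=23: →15(L), so W
n=24: →18(L), so W
n=25: →19(L), so W
n=26: →18(L), so W
n=27: →19(L), so W
n=28: →26(W), 22(W), 20(W) — all W, so L
The losing starting values of n are exactly the entries labelled L in this table (9 of them).

0, 1, 4, 5, 14, 15, 18, 19, 28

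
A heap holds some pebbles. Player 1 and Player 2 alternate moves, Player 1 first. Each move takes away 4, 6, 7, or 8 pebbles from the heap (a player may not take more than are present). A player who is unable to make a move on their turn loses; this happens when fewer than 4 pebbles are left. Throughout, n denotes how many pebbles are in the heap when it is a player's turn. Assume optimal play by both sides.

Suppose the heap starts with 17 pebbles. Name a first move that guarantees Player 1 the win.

Remove 4, leaving 13.

Positions with no move are L. A position that does have a move is losing for the player to move precisely when every available move leads to a winning position for the opponent. Fill in the labels:
n=0: no move → L
n=1: no move → L
n=2: no move → L
n=3: no move → L
n=4: W (go to 0, an L position)
n=5: W (go to 1, an L position)
n=6: W (go to 2, an L position)
n=7: W (go to 3, an L position)
n=8: W (go to 2, an L position)
n=9: W (go to 3, an L position)
n=10: W (go to 3, an L position)
n=11: W (go to 3, an L position)
n=12: L (options 8(W), 6(W), 5(W), 4(W) are all W)
n=13: L (options 9(W), 7(W), 6(W), 5(W) are all W)
n=14: L (options 10(W), 8(W), 7(W), 6(W) are all W)
n=15: L (options 11(W), 9(W), 8(W), 7(W) are all W)
n=16: W (go to 12, an L position)
n=17: W (go to 13, an L position)
From 17, the L positions reachable in one move are: 13.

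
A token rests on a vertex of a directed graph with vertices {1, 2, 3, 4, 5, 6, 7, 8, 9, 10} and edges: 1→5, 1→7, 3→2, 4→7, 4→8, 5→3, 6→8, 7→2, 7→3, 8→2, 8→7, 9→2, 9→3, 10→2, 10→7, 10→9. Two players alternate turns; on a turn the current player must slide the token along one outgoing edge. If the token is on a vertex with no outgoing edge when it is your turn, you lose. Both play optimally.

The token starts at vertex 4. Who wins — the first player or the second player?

The second player wins.

Compute win/loss labels from the base case upward. A position with no move is L. Any other position is W if it can reach an L in one move, else L.
Every edge goes from a vertex to one that appears earlier in the order 2, 3, 7, 8, 6, 5, 1, 9, 4, 10, so processing vertices in that order labels each vertex after all of its successors.
2: no outgoing edge → L
3: reaches L-position 2 → W
7: reaches L-position 2 → W
8: reaches L-position 2 → W
6: only reaches 8(W), which is W → L
5: only reaches 3(W), which is W → L
1: reaches L-position 5 → W
9: reaches L-position 2 → W
4: only reaches 8(W), 7(W), all W → L
10: reaches L-position 2 → W
Every move from 4 reaches a W position, so the mover loses.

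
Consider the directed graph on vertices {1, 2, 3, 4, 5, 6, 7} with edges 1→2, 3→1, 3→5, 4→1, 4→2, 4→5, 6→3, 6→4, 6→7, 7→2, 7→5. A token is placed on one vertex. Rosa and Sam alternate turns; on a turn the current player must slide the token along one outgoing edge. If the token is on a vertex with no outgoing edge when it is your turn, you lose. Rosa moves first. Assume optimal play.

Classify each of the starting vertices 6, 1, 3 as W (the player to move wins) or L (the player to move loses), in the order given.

6: L, 1: W, 3: W

Label each position W (a win for the player to move) or L (a loss). A position with no legal move is L; any other position is W exactly when some move reaches an L, and L when every move reaches a W.
Every edge goes from a vertex to one that appears earlier in the order 5, 2, 7, 1, 4, 3, 6, so processing vertices in that order labels each vertex after all of its successors.
5: no outgoing edge → L
2: no outgoing edge → L
7: reaches L-position 2 → W
1: reaches L-position 2 → W
4: reaches L-position 2 → W
3: reaches L-position 5 → W
6: only reaches 3(W), 4(W), 7(W), all W → L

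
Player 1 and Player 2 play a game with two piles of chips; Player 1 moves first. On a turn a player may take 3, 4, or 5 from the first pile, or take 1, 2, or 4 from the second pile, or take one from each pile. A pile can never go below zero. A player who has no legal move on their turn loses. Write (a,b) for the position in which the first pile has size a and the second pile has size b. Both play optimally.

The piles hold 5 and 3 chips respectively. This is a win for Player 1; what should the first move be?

Move to (2,3).

Positions with no move are L. A position that does have a move is losing for the player to move precisely when every available move leads to a winning position for the opponent. Fill in the labels:
No move ever increases a pile, so every position that can arise here has a ≤ 5 and b ≤ 3; it is enough to label the cells with 0 ≤ a ≤ 5 and 0 ≤ b ≤ 3.
Every move lowers a or b (never raises either), so fill the grid row by row in increasing a, and left to right within a row: each cell's successors are then already labelled.
      b=0  b=1  b=2  b=3
a=0:    L    W    W    L
a=1:    L    W    W    L
a=2:    L    W    W    L
a=3:    W    W    L    W
a=4:    W    L    W    W
a=5:    W    L    W    W
Cells with no legal move (terminal, hence L): (0,0), (1,0), (2,0).
The remaining L cells, each justified by listing all of its moves:
(0,3): →(0,2)(W), (0,1)(W) — all W, so L
(1,3): →(1,2)(W), (1,1)(W), (0,2)(W) — all W, so L
(2,3): →(2,2)(W), (2,1)(W), (1,2)(W) — all W, so L
(3,2): →(0,2)(W), (3,1)(W), (3,0)(W), (2,1)(W) — all W, so L
(4,1): →(1,1)(W), (0,1)(W), (4,0)(W), (3,0)(W) — all W, so L
(5,1): →(2,1)(W), (1,1)(W), (0,1)(W), (5,0)(W), (4,0)(W) — all W, so L
Every other cell has at least one move into one of the L cells above, so it is W.
From (5,3), the L positions reachable in one move are: (2,3), (1,3), (0,3), (5,1). Any move reaching one of these is winning.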